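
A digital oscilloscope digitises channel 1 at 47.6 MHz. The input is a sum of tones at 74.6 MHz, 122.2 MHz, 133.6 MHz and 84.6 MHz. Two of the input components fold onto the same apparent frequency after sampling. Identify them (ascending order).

74.6 MHz, 122.2 MHz

fs/2 = 23.8 MHz.
74.6 MHz mod fs = 27 MHz.
27 MHz > fs/2 = 23.8 MHz, folds to fs − 27 MHz = 20.6 MHz.
122.2 MHz mod fs = 27 MHz.
27 MHz > fs/2 = 23.8 MHz, folds to fs − 27 MHz = 20.6 MHz.
133.6 MHz mod fs = 38.4 MHz.
38.4 MHz > fs/2 = 23.8 MHz, folds to fs − 38.4 MHz = 9.2 MHz.
84.6 MHz mod fs = 37 MHz.
37 MHz > fs/2 = 23.8 MHz, folds to fs − 37 MHz = 10.6 MHz.
74.6 MHz and 122.2 MHz both map to 20.6 MHz.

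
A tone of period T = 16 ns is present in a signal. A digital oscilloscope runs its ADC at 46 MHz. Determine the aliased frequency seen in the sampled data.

T = 16 ns → f = 1/T = 62.5 MHz.
62.5 MHz mod fs = 16.5 MHz.
16.5 MHz ≤ fs/2 = 23 MHz, appears at 16.5 MHz.

16.5 MHz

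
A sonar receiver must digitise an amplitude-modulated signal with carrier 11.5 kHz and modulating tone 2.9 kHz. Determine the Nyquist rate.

28.8 kHz

AM sidebands sit at fc ± fm = 8.6 kHz and 14.4 kHz.
Highest-frequency component: 14.4 kHz.
Nyquist rate = 2 × 14.4 kHz = 28.8 kHz.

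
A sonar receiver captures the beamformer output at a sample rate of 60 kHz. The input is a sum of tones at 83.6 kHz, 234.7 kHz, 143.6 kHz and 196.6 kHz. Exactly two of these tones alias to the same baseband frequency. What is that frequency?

23.6 kHz

fs/2 = 30 kHz.
83.6 kHz mod fs = 23.6 kHz.
23.6 kHz ≤ fs/2 = 30 kHz, appears at 23.6 kHz.
234.7 kHz mod fs = 54.7 kHz.
54.7 kHz > fs/2 = 30 kHz, folds to fs − 54.7 kHz = 5.3 kHz.
143.6 kHz mod fs = 23.6 kHz.
23.6 kHz ≤ fs/2 = 30 kHz, appears at 23.6 kHz.
196.6 kHz mod fs = 16.6 kHz.
16.6 kHz ≤ fs/2 = 30 kHz, appears at 16.6 kHz.
83.6 kHz and 143.6 kHz both map to 23.6 kHz.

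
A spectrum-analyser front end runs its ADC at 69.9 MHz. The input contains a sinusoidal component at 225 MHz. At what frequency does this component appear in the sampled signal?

15.3 MHz

225 MHz mod fs = 15.3 MHz.
15.3 MHz ≤ fs/2 = 34.95 MHz, appears at 15.3 MHz.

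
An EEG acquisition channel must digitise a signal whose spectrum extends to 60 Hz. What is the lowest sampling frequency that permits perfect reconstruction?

120 Hz

Nyquist rate = 2 × 60 Hz = 120 Hz.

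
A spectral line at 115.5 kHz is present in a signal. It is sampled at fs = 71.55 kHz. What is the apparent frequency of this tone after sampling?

27.6 kHz

115.5 kHz mod fs = 43.95 kHz.
43.95 kHz > fs/2 = 35.775 kHz, folds to fs − 43.95 kHz = 27.6 kHz.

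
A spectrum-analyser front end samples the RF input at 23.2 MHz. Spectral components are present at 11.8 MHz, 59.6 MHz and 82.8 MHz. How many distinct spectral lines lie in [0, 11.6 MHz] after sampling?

2

fs/2 = 11.6 MHz.
11.8 MHz > fs/2 = 11.6 MHz, folds to fs − 11.8 MHz = 11.4 MHz.
59.6 MHz mod fs = 13.2 MHz.
13.2 MHz > fs/2 = 11.6 MHz, folds to fs − 13.2 MHz = 10 MHz.
82.8 MHz mod fs = 13.2 MHz.
13.2 MHz > fs/2 = 11.6 MHz, folds to fs − 13.2 MHz = 10 MHz.
Distinct values: {10 MHz, 11.4 MHz} → 2.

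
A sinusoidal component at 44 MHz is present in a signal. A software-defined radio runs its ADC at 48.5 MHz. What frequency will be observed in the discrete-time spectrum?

4.5 MHz

44 MHz > fs/2 = 24.25 MHz, folds to fs − 44 MHz = 4.5 MHz.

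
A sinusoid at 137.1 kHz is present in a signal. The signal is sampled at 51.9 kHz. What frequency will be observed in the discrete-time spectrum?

18.6 kHz

137.1 kHz mod fs = 33.3 kHz.
33.3 kHz > fs/2 = 25.95 kHz, folds to fs − 33.3 kHz = 18.6 kHz.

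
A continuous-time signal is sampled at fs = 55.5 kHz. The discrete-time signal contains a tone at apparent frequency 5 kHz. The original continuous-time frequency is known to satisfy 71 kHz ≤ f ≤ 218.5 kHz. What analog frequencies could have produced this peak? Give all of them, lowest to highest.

Frequencies that alias to 5 kHz are k·fs ± 5 kHz for integer k ≥ 0.
k=0: 5 kHz.
k=1: 50.5 kHz, 60.5 kHz.
k=2: 106 kHz, 116 kHz.
k=3: 161.5 kHz, 171.5 kHz.
k=4: 217 kHz, 227 kHz.
k=5: 272.5 kHz, 282.5 kHz.
Within [71 kHz, 218.5 kHz]: 106 kHz, 116 kHz, 161.5 kHz, 171.5 kHz, 217 kHz.

106 kHz, 116 kHz, 161.5 kHz, 171.5 kHz, 217 kHz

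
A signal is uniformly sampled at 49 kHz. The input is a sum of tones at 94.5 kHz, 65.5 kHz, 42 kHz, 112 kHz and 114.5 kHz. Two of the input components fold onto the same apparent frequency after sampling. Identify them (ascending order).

fs/2 = 24.5 kHz.
94.5 kHz mod fs = 45.5 kHz.
45.5 kHz > fs/2 = 24.5 kHz, folds to fs − 45.5 kHz = 3.5 kHz.
65.5 kHz mod fs = 16.5 kHz.
16.5 kHz ≤ fs/2 = 24.5 kHz, appears at 16.5 kHz.
42 kHz > fs/2 = 24.5 kHz, folds to fs − 42 kHz = 7 kHz.
112 kHz mod fs = 14 kHz.
14 kHz ≤ fs/2 = 24.5 kHz, appears at 14 kHz.
114.5 kHz mod fs = 16.5 kHz.
16.5 kHz ≤ fs/2 = 24.5 kHz, appears at 16.5 kHz.
65.5 kHz and 114.5 kHz both map to 16.5 kHz.

65.5 kHz, 114.5 kHz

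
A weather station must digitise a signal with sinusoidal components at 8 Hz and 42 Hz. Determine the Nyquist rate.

84 Hz

Highest-frequency component: 42 Hz.
Nyquist rate = 2 × 42 Hz = 84 Hz.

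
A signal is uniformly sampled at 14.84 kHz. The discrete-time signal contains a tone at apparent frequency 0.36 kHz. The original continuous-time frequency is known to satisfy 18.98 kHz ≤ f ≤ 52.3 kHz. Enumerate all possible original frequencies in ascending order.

29.32 kHz, 30.04 kHz, 44.16 kHz, 44.88 kHz

Frequencies that alias to 0.36 kHz are k·fs ± 0.36 kHz for integer k ≥ 0.
k=0: 0.36 kHz.
k=1: 14.48 kHz, 15.2 kHz.
k=2: 29.32 kHz, 30.04 kHz.
k=3: 44.16 kHz, 44.88 kHz.
k=4: 59 kHz, 59.72 kHz.
Within [18.98 kHz, 52.3 kHz]: 29.32 kHz, 30.04 kHz, 44.16 kHz, 44.88 kHz.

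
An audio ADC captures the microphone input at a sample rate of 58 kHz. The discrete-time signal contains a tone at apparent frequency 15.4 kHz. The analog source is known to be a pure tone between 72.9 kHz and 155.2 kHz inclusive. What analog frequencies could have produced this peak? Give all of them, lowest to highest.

Frequencies that alias to 15.4 kHz are k·fs ± 15.4 kHz for integer k ≥ 0.
k=0: 15.4 kHz.
k=1: 42.6 kHz, 73.4 kHz.
k=2: 100.6 kHz, 131.4 kHz.
k=3: 158.6 kHz, 189.4 kHz.
Within [72.9 kHz, 155.2 kHz]: 73.4 kHz, 100.6 kHz, 131.4 kHz.

73.4 kHz, 100.6 kHz, 131.4 kHz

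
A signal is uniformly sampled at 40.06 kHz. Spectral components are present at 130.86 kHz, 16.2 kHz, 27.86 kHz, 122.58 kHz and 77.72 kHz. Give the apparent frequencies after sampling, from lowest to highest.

2.4 kHz, 10.68 kHz, 12.2 kHz, 16.2 kHz

fs/2 = 20.03 kHz.
130.86 kHz mod fs = 10.68 kHz.
10.68 kHz ≤ fs/2 = 20.03 kHz, appears at 10.68 kHz.
16.2 kHz ≤ fs/2 = 20.03 kHz, passes unchanged.
27.86 kHz > fs/2 = 20.03 kHz, folds to fs − 27.86 kHz = 12.2 kHz.
122.58 kHz mod fs = 2.4 kHz.
2.4 kHz ≤ fs/2 = 20.03 kHz, appears at 2.4 kHz.
77.72 kHz mod fs = 37.66 kHz.
37.66 kHz > fs/2 = 20.03 kHz, folds to fs − 37.66 kHz = 2.4 kHz.
Distinct values: {2.4 kHz, 10.68 kHz, 12.2 kHz, 16.2 kHz}.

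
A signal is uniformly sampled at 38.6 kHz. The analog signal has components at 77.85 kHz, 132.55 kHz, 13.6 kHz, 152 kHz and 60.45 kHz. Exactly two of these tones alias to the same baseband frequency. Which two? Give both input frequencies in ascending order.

fs/2 = 19.3 kHz.
77.85 kHz mod fs = 0.65 kHz.
0.65 kHz ≤ fs/2 = 19.3 kHz, appears at 0.65 kHz.
132.55 kHz mod fs = 16.75 kHz.
16.75 kHz ≤ fs/2 = 19.3 kHz, appears at 16.75 kHz.
13.6 kHz ≤ fs/2 = 19.3 kHz, passes unchanged.
152 kHz mod fs = 36.2 kHz.
36.2 kHz > fs/2 = 19.3 kHz, folds to fs − 36.2 kHz = 2.4 kHz.
60.45 kHz mod fs = 21.85 kHz.
21.85 kHz > fs/2 = 19.3 kHz, folds to fs − 21.85 kHz = 16.75 kHz.
60.45 kHz and 132.55 kHz both map to 16.75 kHz.

60.45 kHz, 132.55 kHz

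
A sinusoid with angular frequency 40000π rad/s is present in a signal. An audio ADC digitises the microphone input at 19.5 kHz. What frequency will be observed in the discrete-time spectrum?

ω = 40000π rad/s → f = ω/(2π) = 20000 Hz = 20 kHz.
20 kHz mod fs = 0.5 kHz.
0.5 kHz ≤ fs/2 = 9.75 kHz, appears at 0.5 kHz.

0.5 kHz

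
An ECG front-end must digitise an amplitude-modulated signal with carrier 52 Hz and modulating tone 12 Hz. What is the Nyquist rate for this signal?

128 Hz

AM sidebands sit at fc ± fm = 40 Hz and 64 Hz.
Highest-frequency component: 64 Hz.
Nyquist rate = 2 × 64 Hz = 128 Hz.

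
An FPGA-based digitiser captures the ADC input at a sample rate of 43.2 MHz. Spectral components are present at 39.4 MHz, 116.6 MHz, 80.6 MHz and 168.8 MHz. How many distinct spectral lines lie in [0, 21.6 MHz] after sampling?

fs/2 = 21.6 MHz.
39.4 MHz > fs/2 = 21.6 MHz, folds to fs − 39.4 MHz = 3.8 MHz.
116.6 MHz mod fs = 30.2 MHz.
30.2 MHz > fs/2 = 21.6 MHz, folds to fs − 30.2 MHz = 13 MHz.
80.6 MHz mod fs = 37.4 MHz.
37.4 MHz > fs/2 = 21.6 MHz, folds to fs − 37.4 MHz = 5.8 MHz.
168.8 MHz mod fs = 39.2 MHz.
39.2 MHz > fs/2 = 21.6 MHz, folds to fs − 39.2 MHz = 4 MHz.
Distinct values: {3.8 MHz, 4 MHz, 5.8 MHz, 13 MHz} → 4.

4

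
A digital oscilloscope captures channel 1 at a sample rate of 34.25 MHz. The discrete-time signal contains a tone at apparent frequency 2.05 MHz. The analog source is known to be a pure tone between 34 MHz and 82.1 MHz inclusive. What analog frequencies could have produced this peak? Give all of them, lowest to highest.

36.3 MHz, 66.45 MHz, 70.55 MHz

Frequencies that alias to 2.05 MHz are k·fs ± 2.05 MHz for integer k ≥ 0.
k=0: 2.05 MHz.
k=1: 32.2 MHz, 36.3 MHz.
k=2: 66.45 MHz, 70.55 MHz.
k=3: 100.7 MHz, 104.8 MHz.
Within [34 MHz, 82.1 MHz]: 36.3 MHz, 66.45 MHz, 70.55 MHz.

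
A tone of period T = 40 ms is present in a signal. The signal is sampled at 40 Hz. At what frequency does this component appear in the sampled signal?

T = 40 ms → f = 1/T = 25 Hz.
25 Hz > fs/2 = 20 Hz, folds to fs − 25 Hz = 15 Hz.

15 Hz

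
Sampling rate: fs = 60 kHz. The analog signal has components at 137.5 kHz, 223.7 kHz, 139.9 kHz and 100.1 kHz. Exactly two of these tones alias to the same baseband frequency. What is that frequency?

fs/2 = 30 kHz.
137.5 kHz mod fs = 17.5 kHz.
17.5 kHz ≤ fs/2 = 30 kHz, appears at 17.5 kHz.
223.7 kHz mod fs = 43.7 kHz.
43.7 kHz > fs/2 = 30 kHz, folds to fs − 43.7 kHz = 16.3 kHz.
139.9 kHz mod fs = 19.9 kHz.
19.9 kHz ≤ fs/2 = 30 kHz, appears at 19.9 kHz.
100.1 kHz mod fs = 40.1 kHz.
40.1 kHz > fs/2 = 30 kHz, folds to fs − 40.1 kHz = 19.9 kHz.
100.1 kHz and 139.9 kHz both map to 19.9 kHz.

19.9 kHz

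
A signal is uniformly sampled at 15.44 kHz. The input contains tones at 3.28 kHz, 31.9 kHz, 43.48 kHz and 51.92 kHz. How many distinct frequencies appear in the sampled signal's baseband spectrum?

fs/2 = 7.72 kHz.
3.28 kHz ≤ fs/2 = 7.72 kHz, passes unchanged.
31.9 kHz mod fs = 1.02 kHz.
1.02 kHz ≤ fs/2 = 7.72 kHz, appears at 1.02 kHz.
43.48 kHz mod fs = 12.6 kHz.
12.6 kHz > fs/2 = 7.72 kHz, folds to fs − 12.6 kHz = 2.84 kHz.
51.92 kHz mod fs = 5.6 kHz.
5.6 kHz ≤ fs/2 = 7.72 kHz, appears at 5.6 kHz.
Distinct values: {1.02 kHz, 2.84 kHz, 3.28 kHz, 5.6 kHz} → 4.

4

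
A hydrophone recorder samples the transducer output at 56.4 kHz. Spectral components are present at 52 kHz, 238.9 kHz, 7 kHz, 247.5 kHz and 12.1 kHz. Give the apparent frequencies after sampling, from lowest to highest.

fs/2 = 28.2 kHz.
52 kHz > fs/2 = 28.2 kHz, folds to fs − 52 kHz = 4.4 kHz.
238.9 kHz mod fs = 13.3 kHz.
13.3 kHz ≤ fs/2 = 28.2 kHz, appears at 13.3 kHz.
7 kHz ≤ fs/2 = 28.2 kHz, passes unchanged.
247.5 kHz mod fs = 21.9 kHz.
21.9 kHz ≤ fs/2 = 28.2 kHz, appears at 21.9 kHz.
12.1 kHz ≤ fs/2 = 28.2 kHz, passes unchanged.
Distinct values: {4.4 kHz, 7 kHz, 12.1 kHz, 13.3 kHz, 21.9 kHz}.

4.4 kHz, 7 kHz, 12.1 kHz, 13.3 kHz, 21.9 kHz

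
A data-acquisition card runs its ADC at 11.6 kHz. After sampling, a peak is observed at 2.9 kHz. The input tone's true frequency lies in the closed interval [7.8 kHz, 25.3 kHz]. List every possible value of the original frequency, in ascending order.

Frequencies that alias to 2.9 kHz are k·fs ± 2.9 kHz for integer k ≥ 0.
k=0: 2.9 kHz.
k=1: 8.7 kHz, 14.5 kHz.
k=2: 20.3 kHz, 26.1 kHz.
k=3: 31.9 kHz, 37.7 kHz.
Within [7.8 kHz, 25.3 kHz]: 8.7 kHz, 14.5 kHz, 20.3 kHz.

8.7 kHz, 14.5 kHz, 20.3 kHz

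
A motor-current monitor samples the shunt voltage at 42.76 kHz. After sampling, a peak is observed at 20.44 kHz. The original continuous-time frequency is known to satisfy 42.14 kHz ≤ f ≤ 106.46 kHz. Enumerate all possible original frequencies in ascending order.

Frequencies that alias to 20.44 kHz are k·fs ± 20.44 kHz for integer k ≥ 0.
k=0: 20.44 kHz.
k=1: 22.32 kHz, 63.2 kHz.
k=2: 65.08 kHz, 105.96 kHz.
k=3: 107.84 kHz, 148.72 kHz.
Within [42.14 kHz, 106.46 kHz]: 63.2 kHz, 65.08 kHz, 105.96 kHz.

63.2 kHz, 65.08 kHz, 105.96 kHz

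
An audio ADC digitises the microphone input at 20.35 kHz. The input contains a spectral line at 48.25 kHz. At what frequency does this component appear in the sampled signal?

7.55 kHz

48.25 kHz mod fs = 7.55 kHz.
7.55 kHz ≤ fs/2 = 10.175 kHz, appears at 7.55 kHz.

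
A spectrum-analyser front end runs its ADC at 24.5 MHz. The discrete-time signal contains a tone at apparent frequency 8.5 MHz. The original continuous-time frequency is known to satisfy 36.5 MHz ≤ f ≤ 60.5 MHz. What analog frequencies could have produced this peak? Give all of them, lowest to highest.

Frequencies that alias to 8.5 MHz are k·fs ± 8.5 MHz for integer k ≥ 0.
k=0: 8.5 MHz.
k=1: 16 MHz, 33 MHz.
k=2: 40.5 MHz, 57.5 MHz.
k=3: 65 MHz, 82 MHz.
Within [36.5 MHz, 60.5 MHz]: 40.5 MHz, 57.5 MHz.

40.5 MHz, 57.5 MHz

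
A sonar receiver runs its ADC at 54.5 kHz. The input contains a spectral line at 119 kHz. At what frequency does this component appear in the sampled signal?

119 kHz mod fs = 10 kHz.
10 kHz ≤ fs/2 = 27.25 kHz, appears at 10 kHz.

10 kHz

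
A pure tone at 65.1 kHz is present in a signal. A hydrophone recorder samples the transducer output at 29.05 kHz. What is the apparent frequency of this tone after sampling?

7 kHz

65.1 kHz mod fs = 7 kHz.
7 kHz ≤ fs/2 = 14.525 kHz, appears at 7 kHz.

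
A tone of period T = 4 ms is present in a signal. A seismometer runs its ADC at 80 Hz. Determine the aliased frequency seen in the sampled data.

10 Hz

T = 4 ms → f = 1/T = 250 Hz.
250 Hz mod fs = 10 Hz.
10 Hz ≤ fs/2 = 40 Hz, appears at 10 Hz.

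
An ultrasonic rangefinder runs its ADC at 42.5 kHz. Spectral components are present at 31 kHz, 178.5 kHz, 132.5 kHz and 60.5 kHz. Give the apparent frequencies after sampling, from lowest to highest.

5 kHz, 8.5 kHz, 11.5 kHz, 18 kHz

fs/2 = 21.25 kHz.
31 kHz > fs/2 = 21.25 kHz, folds to fs − 31 kHz = 11.5 kHz.
178.5 kHz mod fs = 8.5 kHz.
8.5 kHz ≤ fs/2 = 21.25 kHz, appears at 8.5 kHz.
132.5 kHz mod fs = 5 kHz.
5 kHz ≤ fs/2 = 21.25 kHz, appears at 5 kHz.
60.5 kHz mod fs = 18 kHz.
18 kHz ≤ fs/2 = 21.25 kHz, appears at 18 kHz.
Distinct values: {5 kHz, 8.5 kHz, 11.5 kHz, 18 kHz}.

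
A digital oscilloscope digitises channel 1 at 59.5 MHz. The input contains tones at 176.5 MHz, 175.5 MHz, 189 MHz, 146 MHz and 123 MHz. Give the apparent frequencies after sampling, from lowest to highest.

2 MHz, 3 MHz, 4 MHz, 10.5 MHz, 27 MHz

fs/2 = 29.75 MHz.
176.5 MHz mod fs = 57.5 MHz.
57.5 MHz > fs/2 = 29.75 MHz, folds to fs − 57.5 MHz = 2 MHz.
175.5 MHz mod fs = 56.5 MHz.
56.5 MHz > fs/2 = 29.75 MHz, folds to fs − 56.5 MHz = 3 MHz.
189 MHz mod fs = 10.5 MHz.
10.5 MHz ≤ fs/2 = 29.75 MHz, appears at 10.5 MHz.
146 MHz mod fs = 27 MHz.
27 MHz ≤ fs/2 = 29.75 MHz, appears at 27 MHz.
123 MHz mod fs = 4 MHz.
4 MHz ≤ fs/2 = 29.75 MHz, appears at 4 MHz.
Distinct values: {2 MHz, 3 MHz, 4 MHz, 10.5 MHz, 27 MHz}.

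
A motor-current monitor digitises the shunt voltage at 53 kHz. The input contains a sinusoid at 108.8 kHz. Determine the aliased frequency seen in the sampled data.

108.8 kHz mod fs = 2.8 kHz.
2.8 kHz ≤ fs/2 = 26.5 kHz, appears at 2.8 kHz.

2.8 kHz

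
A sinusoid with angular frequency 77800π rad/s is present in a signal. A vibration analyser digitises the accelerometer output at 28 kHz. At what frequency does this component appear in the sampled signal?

ω = 77800π rad/s → f = ω/(2π) = 38900 Hz = 38.9 kHz.
38.9 kHz mod fs = 10.9 kHz.
10.9 kHz ≤ fs/2 = 14 kHz, appears at 10.9 kHz.

10.9 kHz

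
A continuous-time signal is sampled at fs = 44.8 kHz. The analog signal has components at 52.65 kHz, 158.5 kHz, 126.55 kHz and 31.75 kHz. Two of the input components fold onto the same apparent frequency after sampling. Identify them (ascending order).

fs/2 = 22.4 kHz.
52.65 kHz mod fs = 7.85 kHz.
7.85 kHz ≤ fs/2 = 22.4 kHz, appears at 7.85 kHz.
158.5 kHz mod fs = 24.1 kHz.
24.1 kHz > fs/2 = 22.4 kHz, folds to fs − 24.1 kHz = 20.7 kHz.
126.55 kHz mod fs = 36.95 kHz.
36.95 kHz > fs/2 = 22.4 kHz, folds to fs − 36.95 kHz = 7.85 kHz.
31.75 kHz > fs/2 = 22.4 kHz, folds to fs − 31.75 kHz = 13.05 kHz.
52.65 kHz and 126.55 kHz both map to 7.85 kHz.

52.65 kHz, 126.55 kHz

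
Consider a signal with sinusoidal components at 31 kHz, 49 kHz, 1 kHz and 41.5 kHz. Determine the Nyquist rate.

98 kHz

Highest-frequency component: 49 kHz.
Nyquist rate = 2 × 49 kHz = 98 kHz.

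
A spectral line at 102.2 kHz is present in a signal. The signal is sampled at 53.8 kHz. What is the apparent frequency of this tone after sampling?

5.4 kHz

102.2 kHz mod fs = 48.4 kHz.
48.4 kHz > fs/2 = 26.9 kHz, folds to fs − 48.4 kHz = 5.4 kHz.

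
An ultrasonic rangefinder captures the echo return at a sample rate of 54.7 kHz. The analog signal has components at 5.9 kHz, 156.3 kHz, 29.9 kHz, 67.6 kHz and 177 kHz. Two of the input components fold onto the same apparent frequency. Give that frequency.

fs/2 = 27.35 kHz.
5.9 kHz ≤ fs/2 = 27.35 kHz, passes unchanged.
156.3 kHz mod fs = 46.9 kHz.
46.9 kHz > fs/2 = 27.35 kHz, folds to fs − 46.9 kHz = 7.8 kHz.
29.9 kHz > fs/2 = 27.35 kHz, folds to fs − 29.9 kHz = 24.8 kHz.
67.6 kHz mod fs = 12.9 kHz.
12.9 kHz ≤ fs/2 = 27.35 kHz, appears at 12.9 kHz.
177 kHz mod fs = 12.9 kHz.
12.9 kHz ≤ fs/2 = 27.35 kHz, appears at 12.9 kHz.
67.6 kHz and 177 kHz both map to 12.9 kHz.

12.9 kHz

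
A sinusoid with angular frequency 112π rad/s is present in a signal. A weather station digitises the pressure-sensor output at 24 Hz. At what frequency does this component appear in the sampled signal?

ω = 112π rad/s → f = ω/(2π) = 56 Hz.
56 Hz mod fs = 8 Hz.
8 Hz ≤ fs/2 = 12 Hz, appears at 8 Hz.

8 Hz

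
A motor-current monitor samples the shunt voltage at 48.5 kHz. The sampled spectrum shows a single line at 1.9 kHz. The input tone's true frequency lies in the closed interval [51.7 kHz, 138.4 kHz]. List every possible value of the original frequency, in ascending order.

95.1 kHz, 98.9 kHz

Frequencies that alias to 1.9 kHz are k·fs ± 1.9 kHz for integer k ≥ 0.
k=0: 1.9 kHz.
k=1: 46.6 kHz, 50.4 kHz.
k=2: 95.1 kHz, 98.9 kHz.
k=3: 143.6 kHz, 147.4 kHz.
Within [51.7 kHz, 138.4 kHz]: 95.1 kHz, 98.9 kHz.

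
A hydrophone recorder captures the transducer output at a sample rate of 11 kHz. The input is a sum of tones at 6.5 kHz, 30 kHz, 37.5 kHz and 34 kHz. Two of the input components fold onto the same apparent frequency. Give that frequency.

4.5 kHz

fs/2 = 5.5 kHz.
6.5 kHz > fs/2 = 5.5 kHz, folds to fs − 6.5 kHz = 4.5 kHz.
30 kHz mod fs = 8 kHz.
8 kHz > fs/2 = 5.5 kHz, folds to fs − 8 kHz = 3 kHz.
37.5 kHz mod fs = 4.5 kHz.
4.5 kHz ≤ fs/2 = 5.5 kHz, appears at 4.5 kHz.
34 kHz mod fs = 1 kHz.
1 kHz ≤ fs/2 = 5.5 kHz, appears at 1 kHz.
6.5 kHz and 37.5 kHz both map to 4.5 kHz.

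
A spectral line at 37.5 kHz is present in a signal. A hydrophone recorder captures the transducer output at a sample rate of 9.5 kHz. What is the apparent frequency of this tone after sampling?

37.5 kHz mod fs = 9 kHz.
9 kHz > fs/2 = 4.75 kHz, folds to fs − 9 kHz = 0.5 kHz.

0.5 kHz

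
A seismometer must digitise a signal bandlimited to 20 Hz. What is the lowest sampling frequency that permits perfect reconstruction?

40 Hz

Nyquist rate = 2 × 20 Hz = 40 Hz.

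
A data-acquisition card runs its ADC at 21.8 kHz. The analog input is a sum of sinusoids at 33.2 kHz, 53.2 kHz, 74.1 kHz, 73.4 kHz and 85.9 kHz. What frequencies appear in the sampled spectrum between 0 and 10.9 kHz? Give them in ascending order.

fs/2 = 10.9 kHz.
33.2 kHz mod fs = 11.4 kHz.
11.4 kHz > fs/2 = 10.9 kHz, folds to fs − 11.4 kHz = 10.4 kHz.
53.2 kHz mod fs = 9.6 kHz.
9.6 kHz ≤ fs/2 = 10.9 kHz, appears at 9.6 kHz.
74.1 kHz mod fs = 8.7 kHz.
8.7 kHz ≤ fs/2 = 10.9 kHz, appears at 8.7 kHz.
73.4 kHz mod fs = 8 kHz.
8 kHz ≤ fs/2 = 10.9 kHz, appears at 8 kHz.
85.9 kHz mod fs = 20.5 kHz.
20.5 kHz > fs/2 = 10.9 kHz, folds to fs − 20.5 kHz = 1.3 kHz.
Distinct values: {1.3 kHz, 8 kHz, 8.7 kHz, 9.6 kHz, 10.4 kHz}.

1.3 kHz, 8 kHz, 8.7 kHz, 9.6 kHz, 10.4 kHz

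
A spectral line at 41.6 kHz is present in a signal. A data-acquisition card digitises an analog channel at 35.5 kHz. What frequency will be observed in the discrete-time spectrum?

41.6 kHz mod fs = 6.1 kHz.
6.1 kHz ≤ fs/2 = 17.75 kHz, appears at 6.1 kHz.

6.1 kHz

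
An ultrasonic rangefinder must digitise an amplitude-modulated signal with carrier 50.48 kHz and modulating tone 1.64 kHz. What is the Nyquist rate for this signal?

104.24 kHz

AM sidebands sit at fc ± fm = 48.84 kHz and 52.12 kHz.
Highest-frequency component: 52.12 kHz.
Nyquist rate = 2 × 52.12 kHz = 104.24 kHz.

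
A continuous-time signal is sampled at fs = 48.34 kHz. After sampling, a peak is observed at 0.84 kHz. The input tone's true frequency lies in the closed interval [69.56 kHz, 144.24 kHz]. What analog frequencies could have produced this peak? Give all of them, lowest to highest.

Frequencies that alias to 0.84 kHz are k·fs ± 0.84 kHz for integer k ≥ 0.
k=0: 0.84 kHz.
k=1: 47.5 kHz, 49.18 kHz.
k=2: 95.84 kHz, 97.52 kHz.
k=3: 144.18 kHz, 145.86 kHz.
k=4: 192.52 kHz, 194.2 kHz.
Within [69.56 kHz, 144.24 kHz]: 95.84 kHz, 97.52 kHz, 144.18 kHz.

95.84 kHz, 97.52 kHz, 144.18 kHz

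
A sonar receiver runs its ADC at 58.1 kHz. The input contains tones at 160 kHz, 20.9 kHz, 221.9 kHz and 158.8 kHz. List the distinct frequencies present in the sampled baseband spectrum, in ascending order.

10.5 kHz, 14.3 kHz, 15.5 kHz, 20.9 kHz

fs/2 = 29.05 kHz.
160 kHz mod fs = 43.8 kHz.
43.8 kHz > fs/2 = 29.05 kHz, folds to fs − 43.8 kHz = 14.3 kHz.
20.9 kHz ≤ fs/2 = 29.05 kHz, passes unchanged.
221.9 kHz mod fs = 47.6 kHz.
47.6 kHz > fs/2 = 29.05 kHz, folds to fs − 47.6 kHz = 10.5 kHz.
158.8 kHz mod fs = 42.6 kHz.
42.6 kHz > fs/2 = 29.05 kHz, folds to fs − 42.6 kHz = 15.5 kHz.
Distinct values: {10.5 kHz, 14.3 kHz, 15.5 kHz, 20.9 kHz}.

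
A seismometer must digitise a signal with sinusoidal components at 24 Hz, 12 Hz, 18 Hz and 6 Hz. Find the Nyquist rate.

Highest-frequency component: 24 Hz.
Nyquist rate = 2 × 24 Hz = 48 Hz.

48 Hz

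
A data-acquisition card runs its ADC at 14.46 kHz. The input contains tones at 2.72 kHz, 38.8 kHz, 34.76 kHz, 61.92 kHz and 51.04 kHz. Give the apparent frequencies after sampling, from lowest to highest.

fs/2 = 7.23 kHz.
2.72 kHz ≤ fs/2 = 7.23 kHz, passes unchanged.
38.8 kHz mod fs = 9.88 kHz.
9.88 kHz > fs/2 = 7.23 kHz, folds to fs − 9.88 kHz = 4.58 kHz.
34.76 kHz mod fs = 5.84 kHz.
5.84 kHz ≤ fs/2 = 7.23 kHz, appears at 5.84 kHz.
61.92 kHz mod fs = 4.08 kHz.
4.08 kHz ≤ fs/2 = 7.23 kHz, appears at 4.08 kHz.
51.04 kHz mod fs = 7.66 kHz.
7.66 kHz > fs/2 = 7.23 kHz, folds to fs − 7.66 kHz = 6.8 kHz.
Distinct values: {2.72 kHz, 4.08 kHz, 4.58 kHz, 5.84 kHz, 6.8 kHz}.

2.72 kHz, 4.08 kHz, 4.58 kHz, 5.84 kHz, 6.8 kHz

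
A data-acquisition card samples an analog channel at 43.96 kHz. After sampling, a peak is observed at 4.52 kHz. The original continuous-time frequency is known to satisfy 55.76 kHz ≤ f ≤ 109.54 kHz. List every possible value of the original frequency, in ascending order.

Frequencies that alias to 4.52 kHz are k·fs ± 4.52 kHz for integer k ≥ 0.
k=0: 4.52 kHz.
k=1: 39.44 kHz, 48.48 kHz.
k=2: 83.4 kHz, 92.44 kHz.
k=3: 127.36 kHz, 136.4 kHz.
Within [55.76 kHz, 109.54 kHz]: 83.4 kHz, 92.44 kHz.

83.4 kHz, 92.44 kHz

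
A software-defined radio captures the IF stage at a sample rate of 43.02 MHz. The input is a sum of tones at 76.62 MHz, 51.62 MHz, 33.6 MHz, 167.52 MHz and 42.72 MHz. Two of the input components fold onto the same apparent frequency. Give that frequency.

fs/2 = 21.51 MHz.
76.62 MHz mod fs = 33.6 MHz.
33.6 MHz > fs/2 = 21.51 MHz, folds to fs − 33.6 MHz = 9.42 MHz.
51.62 MHz mod fs = 8.6 MHz.
8.6 MHz ≤ fs/2 = 21.51 MHz, appears at 8.6 MHz.
33.6 MHz > fs/2 = 21.51 MHz, folds to fs − 33.6 MHz = 9.42 MHz.
167.52 MHz mod fs = 38.46 MHz.
38.46 MHz > fs/2 = 21.51 MHz, folds to fs − 38.46 MHz = 4.56 MHz.
42.72 MHz > fs/2 = 21.51 MHz, folds to fs − 42.72 MHz = 0.3 MHz.
33.6 MHz and 76.62 MHz both map to 9.42 MHz.

9.42 MHz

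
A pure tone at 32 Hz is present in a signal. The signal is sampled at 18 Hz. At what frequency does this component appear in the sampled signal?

32 Hz mod fs = 14 Hz.
14 Hz > fs/2 = 9 Hz, folds to fs − 14 Hz = 4 Hz.

4 Hz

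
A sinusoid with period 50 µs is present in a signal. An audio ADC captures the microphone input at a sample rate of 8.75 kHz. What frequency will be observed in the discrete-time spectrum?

2.5 kHz

T = 50 µs → f = 1/T = 20 kHz.
20 kHz mod fs = 2.5 kHz.
2.5 kHz ≤ fs/2 = 4.375 kHz, appears at 2.5 kHz.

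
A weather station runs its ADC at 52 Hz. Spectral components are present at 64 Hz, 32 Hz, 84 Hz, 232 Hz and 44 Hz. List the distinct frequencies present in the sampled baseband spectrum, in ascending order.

fs/2 = 26 Hz.
64 Hz mod fs = 12 Hz.
12 Hz ≤ fs/2 = 26 Hz, appears at 12 Hz.
32 Hz > fs/2 = 26 Hz, folds to fs − 32 Hz = 20 Hz.
84 Hz mod fs = 32 Hz.
32 Hz > fs/2 = 26 Hz, folds to fs − 32 Hz = 20 Hz.
232 Hz mod fs = 24 Hz.
24 Hz ≤ fs/2 = 26 Hz, appears at 24 Hz.
44 Hz > fs/2 = 26 Hz, folds to fs − 44 Hz = 8 Hz.
Distinct values: {8 Hz, 12 Hz, 20 Hz, 24 Hz}.

8 Hz, 12 Hz, 20 Hz, 24 Hz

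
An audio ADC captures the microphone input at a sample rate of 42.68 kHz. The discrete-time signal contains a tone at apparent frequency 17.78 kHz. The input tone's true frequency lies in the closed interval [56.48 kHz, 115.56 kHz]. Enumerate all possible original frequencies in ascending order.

60.46 kHz, 67.58 kHz, 103.14 kHz, 110.26 kHz

Frequencies that alias to 17.78 kHz are k·fs ± 17.78 kHz for integer k ≥ 0.
k=0: 17.78 kHz.
k=1: 24.9 kHz, 60.46 kHz.
k=2: 67.58 kHz, 103.14 kHz.
k=3: 110.26 kHz, 145.82 kHz.
k=4: 152.94 kHz, 188.5 kHz.
Within [56.48 kHz, 115.56 kHz]: 60.46 kHz, 67.58 kHz, 103.14 kHz, 110.26 kHz.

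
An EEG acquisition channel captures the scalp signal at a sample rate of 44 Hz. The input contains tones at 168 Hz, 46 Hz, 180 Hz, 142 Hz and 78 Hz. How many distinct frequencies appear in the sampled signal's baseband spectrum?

4

fs/2 = 22 Hz.
168 Hz mod fs = 36 Hz.
36 Hz > fs/2 = 22 Hz, folds to fs − 36 Hz = 8 Hz.
46 Hz mod fs = 2 Hz.
2 Hz ≤ fs/2 = 22 Hz, appears at 2 Hz.
180 Hz mod fs = 4 Hz.
4 Hz ≤ fs/2 = 22 Hz, appears at 4 Hz.
142 Hz mod fs = 10 Hz.
10 Hz ≤ fs/2 = 22 Hz, appears at 10 Hz.
78 Hz mod fs = 34 Hz.
34 Hz > fs/2 = 22 Hz, folds to fs − 34 Hz = 10 Hz.
Distinct values: {2 Hz, 4 Hz, 8 Hz, 10 Hz} → 4.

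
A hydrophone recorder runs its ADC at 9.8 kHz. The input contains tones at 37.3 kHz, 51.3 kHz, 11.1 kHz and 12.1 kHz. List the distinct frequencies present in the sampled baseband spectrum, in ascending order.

1.3 kHz, 1.9 kHz, 2.3 kHz

fs/2 = 4.9 kHz.
37.3 kHz mod fs = 7.9 kHz.
7.9 kHz > fs/2 = 4.9 kHz, folds to fs − 7.9 kHz = 1.9 kHz.
51.3 kHz mod fs = 2.3 kHz.
2.3 kHz ≤ fs/2 = 4.9 kHz, appears at 2.3 kHz.
11.1 kHz mod fs = 1.3 kHz.
1.3 kHz ≤ fs/2 = 4.9 kHz, appears at 1.3 kHz.
12.1 kHz mod fs = 2.3 kHz.
2.3 kHz ≤ fs/2 = 4.9 kHz, appears at 2.3 kHz.
Distinct values: {1.3 kHz, 1.9 kHz, 2.3 kHz}.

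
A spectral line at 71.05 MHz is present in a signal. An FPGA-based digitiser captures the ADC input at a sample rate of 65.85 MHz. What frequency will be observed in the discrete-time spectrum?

5.2 MHz

71.05 MHz mod fs = 5.2 MHz.
5.2 MHz ≤ fs/2 = 32.925 MHz, appears at 5.2 MHz.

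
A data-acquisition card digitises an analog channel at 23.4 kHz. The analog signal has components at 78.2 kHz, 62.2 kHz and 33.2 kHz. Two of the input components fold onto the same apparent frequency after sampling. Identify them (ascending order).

fs/2 = 11.7 kHz.
78.2 kHz mod fs = 8 kHz.
8 kHz ≤ fs/2 = 11.7 kHz, appears at 8 kHz.
62.2 kHz mod fs = 15.4 kHz.
15.4 kHz > fs/2 = 11.7 kHz, folds to fs − 15.4 kHz = 8 kHz.
33.2 kHz mod fs = 9.8 kHz.
9.8 kHz ≤ fs/2 = 11.7 kHz, appears at 9.8 kHz.
62.2 kHz and 78.2 kHz both map to 8 kHz.

62.2 kHz, 78.2 kHz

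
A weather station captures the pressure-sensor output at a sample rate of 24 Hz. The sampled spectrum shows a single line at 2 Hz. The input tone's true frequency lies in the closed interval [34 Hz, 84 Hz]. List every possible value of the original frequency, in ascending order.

Frequencies that alias to 2 Hz are k·fs ± 2 Hz for integer k ≥ 0.
k=0: 2 Hz.
k=1: 22 Hz, 26 Hz.
k=2: 46 Hz, 50 Hz.
k=3: 70 Hz, 74 Hz.
k=4: 94 Hz, 98 Hz.
Within [34 Hz, 84 Hz]: 46 Hz, 50 Hz, 70 Hz, 74 Hz.

46 Hz, 50 Hz, 70 Hz, 74 Hz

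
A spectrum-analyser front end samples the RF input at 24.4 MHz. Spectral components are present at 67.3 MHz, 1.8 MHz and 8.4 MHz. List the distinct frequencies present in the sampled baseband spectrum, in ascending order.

1.8 MHz, 5.9 MHz, 8.4 MHz

fs/2 = 12.2 MHz.
67.3 MHz mod fs = 18.5 MHz.
18.5 MHz > fs/2 = 12.2 MHz, folds to fs − 18.5 MHz = 5.9 MHz.
1.8 MHz ≤ fs/2 = 12.2 MHz, passes unchanged.
8.4 MHz ≤ fs/2 = 12.2 MHz, passes unchanged.
Distinct values: {1.8 MHz, 5.9 MHz, 8.4 MHz}.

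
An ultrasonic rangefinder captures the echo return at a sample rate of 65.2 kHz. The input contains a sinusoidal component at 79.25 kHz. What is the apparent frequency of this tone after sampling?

79.25 kHz mod fs = 14.05 kHz.
14.05 kHz ≤ fs/2 = 32.6 kHz, appears at 14.05 kHz.

14.05 kHz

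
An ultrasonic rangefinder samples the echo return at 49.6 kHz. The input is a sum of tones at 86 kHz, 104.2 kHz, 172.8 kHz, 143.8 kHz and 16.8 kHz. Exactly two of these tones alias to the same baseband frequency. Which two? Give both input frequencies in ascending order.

104.2 kHz, 143.8 kHz

fs/2 = 24.8 kHz.
86 kHz mod fs = 36.4 kHz.
36.4 kHz > fs/2 = 24.8 kHz, folds to fs − 36.4 kHz = 13.2 kHz.
104.2 kHz mod fs = 5 kHz.
5 kHz ≤ fs/2 = 24.8 kHz, appears at 5 kHz.
172.8 kHz mod fs = 24 kHz.
24 kHz ≤ fs/2 = 24.8 kHz, appears at 24 kHz.
143.8 kHz mod fs = 44.6 kHz.
44.6 kHz > fs/2 = 24.8 kHz, folds to fs − 44.6 kHz = 5 kHz.
16.8 kHz ≤ fs/2 = 24.8 kHz, passes unchanged.
104.2 kHz and 143.8 kHz both map to 5 kHz.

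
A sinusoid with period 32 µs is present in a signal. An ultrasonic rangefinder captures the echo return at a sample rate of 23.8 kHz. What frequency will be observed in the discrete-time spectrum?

T = 32 µs → f = 1/T = 31.25 kHz.
31.25 kHz mod fs = 7.45 kHz.
7.45 kHz ≤ fs/2 = 11.9 kHz, appears at 7.45 kHz.

7.45 kHz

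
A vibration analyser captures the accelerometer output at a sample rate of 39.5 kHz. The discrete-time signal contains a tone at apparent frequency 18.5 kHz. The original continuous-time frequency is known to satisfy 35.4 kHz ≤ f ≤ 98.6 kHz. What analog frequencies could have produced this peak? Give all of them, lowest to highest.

58 kHz, 60.5 kHz, 97.5 kHz

Frequencies that alias to 18.5 kHz are k·fs ± 18.5 kHz for integer k ≥ 0.
k=0: 18.5 kHz.
k=1: 21 kHz, 58 kHz.
k=2: 60.5 kHz, 97.5 kHz.
k=3: 100 kHz, 137 kHz.
Within [35.4 kHz, 98.6 kHz]: 58 kHz, 60.5 kHz, 97.5 kHz.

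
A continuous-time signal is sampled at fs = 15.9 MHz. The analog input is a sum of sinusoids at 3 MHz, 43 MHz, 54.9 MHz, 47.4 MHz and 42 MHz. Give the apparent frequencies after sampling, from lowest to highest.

0.3 MHz, 3 MHz, 4.7 MHz, 5.7 MHz, 7.2 MHz

fs/2 = 7.95 MHz.
3 MHz ≤ fs/2 = 7.95 MHz, passes unchanged.
43 MHz mod fs = 11.2 MHz.
11.2 MHz > fs/2 = 7.95 MHz, folds to fs − 11.2 MHz = 4.7 MHz.
54.9 MHz mod fs = 7.2 MHz.
7.2 MHz ≤ fs/2 = 7.95 MHz, appears at 7.2 MHz.
47.4 MHz mod fs = 15.6 MHz.
15.6 MHz > fs/2 = 7.95 MHz, folds to fs − 15.6 MHz = 0.3 MHz.
42 MHz mod fs = 10.2 MHz.
10.2 MHz > fs/2 = 7.95 MHz, folds to fs − 10.2 MHz = 5.7 MHz.
Distinct values: {0.3 MHz, 3 MHz, 4.7 MHz, 5.7 MHz, 7.2 MHz}.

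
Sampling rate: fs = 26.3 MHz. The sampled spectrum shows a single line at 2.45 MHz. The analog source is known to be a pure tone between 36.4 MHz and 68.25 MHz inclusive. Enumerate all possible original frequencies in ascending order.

Frequencies that alias to 2.45 MHz are k·fs ± 2.45 MHz for integer k ≥ 0.
k=0: 2.45 MHz.
k=1: 23.85 MHz, 28.75 MHz.
k=2: 50.15 MHz, 55.05 MHz.
k=3: 76.45 MHz, 81.35 MHz.
Within [36.4 MHz, 68.25 MHz]: 50.15 MHz, 55.05 MHz.

50.15 MHz, 55.05 MHz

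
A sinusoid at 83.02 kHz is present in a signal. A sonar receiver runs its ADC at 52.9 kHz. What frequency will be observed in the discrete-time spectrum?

22.78 kHz

83.02 kHz mod fs = 30.12 kHz.
30.12 kHz > fs/2 = 26.45 kHz, folds to fs − 30.12 kHz = 22.78 kHz.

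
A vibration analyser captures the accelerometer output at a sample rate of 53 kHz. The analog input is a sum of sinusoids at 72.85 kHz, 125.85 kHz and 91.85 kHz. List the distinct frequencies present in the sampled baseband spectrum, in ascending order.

14.15 kHz, 19.85 kHz

fs/2 = 26.5 kHz.
72.85 kHz mod fs = 19.85 kHz.
19.85 kHz ≤ fs/2 = 26.5 kHz, appears at 19.85 kHz.
125.85 kHz mod fs = 19.85 kHz.
19.85 kHz ≤ fs/2 = 26.5 kHz, appears at 19.85 kHz.
91.85 kHz mod fs = 38.85 kHz.
38.85 kHz > fs/2 = 26.5 kHz, folds to fs − 38.85 kHz = 14.15 kHz.
Distinct values: {14.15 kHz, 19.85 kHz}.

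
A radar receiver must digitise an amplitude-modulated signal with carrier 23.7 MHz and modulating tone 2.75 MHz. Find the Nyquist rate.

52.9 MHz

AM sidebands sit at fc ± fm = 20.95 MHz and 26.45 MHz.
Highest-frequency component: 26.45 MHz.
Nyquist rate = 2 × 26.45 MHz = 52.9 MHz.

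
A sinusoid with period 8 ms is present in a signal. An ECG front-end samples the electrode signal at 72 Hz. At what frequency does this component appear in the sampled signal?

T = 8 ms → f = 1/T = 125 Hz.
125 Hz mod fs = 53 Hz.
53 Hz > fs/2 = 36 Hz, folds to fs − 53 Hz = 19 Hz.

19 Hz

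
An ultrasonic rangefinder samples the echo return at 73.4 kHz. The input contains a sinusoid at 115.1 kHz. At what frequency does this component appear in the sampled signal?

115.1 kHz mod fs = 41.7 kHz.
41.7 kHz > fs/2 = 36.7 kHz, folds to fs − 41.7 kHz = 31.7 kHz.

31.7 kHz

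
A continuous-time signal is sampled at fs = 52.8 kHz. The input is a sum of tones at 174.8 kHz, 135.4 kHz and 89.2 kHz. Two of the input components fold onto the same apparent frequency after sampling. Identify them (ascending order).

89.2 kHz, 174.8 kHz

fs/2 = 26.4 kHz.
174.8 kHz mod fs = 16.4 kHz.
16.4 kHz ≤ fs/2 = 26.4 kHz, appears at 16.4 kHz.
135.4 kHz mod fs = 29.8 kHz.
29.8 kHz > fs/2 = 26.4 kHz, folds to fs − 29.8 kHz = 23 kHz.
89.2 kHz mod fs = 36.4 kHz.
36.4 kHz > fs/2 = 26.4 kHz, folds to fs − 36.4 kHz = 16.4 kHz.
89.2 kHz and 174.8 kHz both map to 16.4 kHz.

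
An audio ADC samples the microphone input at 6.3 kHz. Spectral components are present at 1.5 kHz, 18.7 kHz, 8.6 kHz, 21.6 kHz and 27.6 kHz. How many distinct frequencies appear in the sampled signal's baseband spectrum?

fs/2 = 3.15 kHz.
1.5 kHz ≤ fs/2 = 3.15 kHz, passes unchanged.
18.7 kHz mod fs = 6.1 kHz.
6.1 kHz > fs/2 = 3.15 kHz, folds to fs − 6.1 kHz = 0.2 kHz.
8.6 kHz mod fs = 2.3 kHz.
2.3 kHz ≤ fs/2 = 3.15 kHz, appears at 2.3 kHz.
21.6 kHz mod fs = 2.7 kHz.
2.7 kHz ≤ fs/2 = 3.15 kHz, appears at 2.7 kHz.
27.6 kHz mod fs = 2.4 kHz.
2.4 kHz ≤ fs/2 = 3.15 kHz, appears at 2.4 kHz.
Distinct values: {0.2 kHz, 1.5 kHz, 2.3 kHz, 2.4 kHz, 2.7 kHz} → 5.

5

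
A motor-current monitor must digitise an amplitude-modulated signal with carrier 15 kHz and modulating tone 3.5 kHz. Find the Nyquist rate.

37 kHz

AM sidebands sit at fc ± fm = 11.5 kHz and 18.5 kHz.
Highest-frequency component: 18.5 kHz.
Nyquist rate = 2 × 18.5 kHz = 37 kHz.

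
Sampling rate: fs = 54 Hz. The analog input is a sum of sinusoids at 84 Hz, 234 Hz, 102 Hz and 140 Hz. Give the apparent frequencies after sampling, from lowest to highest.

fs/2 = 27 Hz.
84 Hz mod fs = 30 Hz.
30 Hz > fs/2 = 27 Hz, folds to fs − 30 Hz = 24 Hz.
234 Hz mod fs = 18 Hz.
18 Hz ≤ fs/2 = 27 Hz, appears at 18 Hz.
102 Hz mod fs = 48 Hz.
48 Hz > fs/2 = 27 Hz, folds to fs − 48 Hz = 6 Hz.
140 Hz mod fs = 32 Hz.
32 Hz > fs/2 = 27 Hz, folds to fs − 32 Hz = 22 Hz.
Distinct values: {6 Hz, 18 Hz, 22 Hz, 24 Hz}.

6 Hz, 18 Hz, 22 Hz, 24 Hz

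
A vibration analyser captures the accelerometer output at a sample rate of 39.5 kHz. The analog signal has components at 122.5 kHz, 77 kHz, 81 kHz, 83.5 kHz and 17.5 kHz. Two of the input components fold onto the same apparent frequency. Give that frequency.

2 kHz

fs/2 = 19.75 kHz.
122.5 kHz mod fs = 4 kHz.
4 kHz ≤ fs/2 = 19.75 kHz, appears at 4 kHz.
77 kHz mod fs = 37.5 kHz.
37.5 kHz > fs/2 = 19.75 kHz, folds to fs − 37.5 kHz = 2 kHz.
81 kHz mod fs = 2 kHz.
2 kHz ≤ fs/2 = 19.75 kHz, appears at 2 kHz.
83.5 kHz mod fs = 4.5 kHz.
4.5 kHz ≤ fs/2 = 19.75 kHz, appears at 4.5 kHz.
17.5 kHz ≤ fs/2 = 19.75 kHz, passes unchanged.
77 kHz and 81 kHz both map to 2 kHz.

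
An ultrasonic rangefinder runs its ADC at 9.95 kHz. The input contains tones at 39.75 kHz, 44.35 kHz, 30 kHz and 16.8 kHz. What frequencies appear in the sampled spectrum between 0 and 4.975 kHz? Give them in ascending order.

0.05 kHz, 0.15 kHz, 3.1 kHz, 4.55 kHz

fs/2 = 4.975 kHz.
39.75 kHz mod fs = 9.9 kHz.
9.9 kHz > fs/2 = 4.975 kHz, folds to fs − 9.9 kHz = 0.05 kHz.
44.35 kHz mod fs = 4.55 kHz.
4.55 kHz ≤ fs/2 = 4.975 kHz, appears at 4.55 kHz.
30 kHz mod fs = 0.15 kHz.
0.15 kHz ≤ fs/2 = 4.975 kHz, appears at 0.15 kHz.
16.8 kHz mod fs = 6.85 kHz.
6.85 kHz > fs/2 = 4.975 kHz, folds to fs − 6.85 kHz = 3.1 kHz.
Distinct values: {0.05 kHz, 0.15 kHz, 3.1 kHz, 4.55 kHz}.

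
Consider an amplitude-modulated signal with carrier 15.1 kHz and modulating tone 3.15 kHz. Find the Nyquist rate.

AM sidebands sit at fc ± fm = 11.95 kHz and 18.25 kHz.
Highest-frequency component: 18.25 kHz.
Nyquist rate = 2 × 18.25 kHz = 36.5 kHz.

36.5 kHz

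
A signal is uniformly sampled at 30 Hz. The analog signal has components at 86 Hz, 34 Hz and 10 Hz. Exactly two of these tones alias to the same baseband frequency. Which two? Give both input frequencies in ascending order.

34 Hz, 86 Hz

fs/2 = 15 Hz.
86 Hz mod fs = 26 Hz.
26 Hz > fs/2 = 15 Hz, folds to fs − 26 Hz = 4 Hz.
34 Hz mod fs = 4 Hz.
4 Hz ≤ fs/2 = 15 Hz, appears at 4 Hz.
10 Hz ≤ fs/2 = 15 Hz, passes unchanged.
34 Hz and 86 Hz both map to 4 Hz.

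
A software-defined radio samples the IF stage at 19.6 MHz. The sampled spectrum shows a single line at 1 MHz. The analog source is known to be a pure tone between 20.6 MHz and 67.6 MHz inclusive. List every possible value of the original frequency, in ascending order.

20.6 MHz, 38.2 MHz, 40.2 MHz, 57.8 MHz, 59.8 MHz

Frequencies that alias to 1 MHz are k·fs ± 1 MHz for integer k ≥ 0.
k=0: 1 MHz.
k=1: 18.6 MHz, 20.6 MHz.
k=2: 38.2 MHz, 40.2 MHz.
k=3: 57.8 MHz, 59.8 MHz.
k=4: 77.4 MHz, 79.4 MHz.
Within [20.6 MHz, 67.6 MHz]: 20.6 MHz, 38.2 MHz, 40.2 MHz, 57.8 MHz, 59.8 MHz.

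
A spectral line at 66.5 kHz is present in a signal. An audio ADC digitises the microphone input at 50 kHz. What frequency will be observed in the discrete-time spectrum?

66.5 kHz mod fs = 16.5 kHz.
16.5 kHz ≤ fs/2 = 25 kHz, appears at 16.5 kHz.

16.5 kHz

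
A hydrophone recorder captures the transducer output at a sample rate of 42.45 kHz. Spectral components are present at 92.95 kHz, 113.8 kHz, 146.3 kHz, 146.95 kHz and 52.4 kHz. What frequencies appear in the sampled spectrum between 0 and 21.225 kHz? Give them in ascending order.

8.05 kHz, 9.95 kHz, 13.55 kHz, 18.95 kHz, 19.6 kHz

fs/2 = 21.225 kHz.
92.95 kHz mod fs = 8.05 kHz.
8.05 kHz ≤ fs/2 = 21.225 kHz, appears at 8.05 kHz.
113.8 kHz mod fs = 28.9 kHz.
28.9 kHz > fs/2 = 21.225 kHz, folds to fs − 28.9 kHz = 13.55 kHz.
146.3 kHz mod fs = 18.95 kHz.
18.95 kHz ≤ fs/2 = 21.225 kHz, appears at 18.95 kHz.
146.95 kHz mod fs = 19.6 kHz.
19.6 kHz ≤ fs/2 = 21.225 kHz, appears at 19.6 kHz.
52.4 kHz mod fs = 9.95 kHz.
9.95 kHz ≤ fs/2 = 21.225 kHz, appears at 9.95 kHz.
Distinct values: {8.05 kHz, 9.95 kHz, 13.55 kHz, 18.95 kHz, 19.6 kHz}.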